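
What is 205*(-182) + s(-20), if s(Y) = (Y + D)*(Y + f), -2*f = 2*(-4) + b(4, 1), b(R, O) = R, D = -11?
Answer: -36752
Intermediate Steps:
f = 2 (f = -(2*(-4) + 4)/2 = -(-8 + 4)/2 = -1/2*(-4) = 2)
s(Y) = (-11 + Y)*(2 + Y) (s(Y) = (Y - 11)*(Y + 2) = (-11 + Y)*(2 + Y))
205*(-182) + s(-20) = 205*(-182) + (-22 + (-20)**2 - 9*(-20)) = -37310 + (-22 + 400 + 180) = -37310 + 558 = -36752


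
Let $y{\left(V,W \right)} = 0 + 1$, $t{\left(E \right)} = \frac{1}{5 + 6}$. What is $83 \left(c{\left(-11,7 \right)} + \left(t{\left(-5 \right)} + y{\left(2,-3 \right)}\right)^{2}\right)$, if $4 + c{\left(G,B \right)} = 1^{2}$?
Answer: $- \frac{18177}{121} \approx -150.22$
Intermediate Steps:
$c{\left(G,B \right)} = -3$ ($c{\left(G,B \right)} = -4 + 1^{2} = -4 + 1 = -3$)
$t{\left(E \right)} = \frac{1}{11}$
$y{\left(V,W \right)} = 1$
$83 \left(c{\left(-11,7 \right)} + \left(t{\left(-5 \right)} + y{\left(2,-3 \right)}\right)^{2}\right) = 83 \left(-3 + \left(\frac{1}{11} + 1\right)^{2}\right) = 83 \left(-3 + \left(\frac{12}{11}\right)^{2}\right) = 83 \left(-3 + \frac{144}{121}\right) = 83 \left(- \frac{219}{121}\right) = - \frac{18177}{121}$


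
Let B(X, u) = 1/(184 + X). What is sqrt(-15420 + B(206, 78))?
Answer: I*sqrt(2345381610)/390 ≈ 124.18*I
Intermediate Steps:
sqrt(-15420 + B(206, 78)) = sqrt(-15420 + 1/(184 + 206)) = sqrt(-15420 + 1/390) = sqrt(-6013799/390) = I*sqrt(2345381610)/390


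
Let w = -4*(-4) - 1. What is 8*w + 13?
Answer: 133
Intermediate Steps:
w = 15 (w = 16 - 1 = 15)
8*w + 13 = 8*15 + 13 = 120 + 13 = 133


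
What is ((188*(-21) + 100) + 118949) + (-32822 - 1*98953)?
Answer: -16674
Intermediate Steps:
((188*(-21) + 100) + 118949) + (-32822 - 1*98953) = ((-3948 + 100) + 118949) + (-32822 - 98953) = (-3848 + 118949) - 131775 = 115101 - 131775 = -16674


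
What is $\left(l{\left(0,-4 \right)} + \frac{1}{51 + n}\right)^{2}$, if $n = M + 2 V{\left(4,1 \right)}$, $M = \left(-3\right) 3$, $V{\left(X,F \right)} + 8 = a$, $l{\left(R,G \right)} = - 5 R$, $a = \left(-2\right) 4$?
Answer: $\frac{1}{100} \approx 0.01$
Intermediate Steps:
$a = -8$
$V{\left(X,F \right)} = -16$ ($V{\left(X,F \right)} = -8 - 8 = -16$)
$M = -9$
$n = -41$ ($n = -9 + 2 \left(-16\right) = -9 - 32 = -41$)
$\left(l{\left(0,-4 \right)} + \frac{1}{51 + n}\right)^{2} = \left(\left(-5\right) 0 + \frac{1}{51 - 41}\right)^{2} = \left(0 + \frac{1}{10}\right)^{2} = \left(\frac{1}{10}\right)^{2} = \frac{1}{100}$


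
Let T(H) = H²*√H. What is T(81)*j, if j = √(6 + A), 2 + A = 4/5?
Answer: 118098*√30/5 ≈ 1.2937e+5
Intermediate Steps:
A = -6/5 (A = -2 + 4/5 = -2 + 4*(⅕) = -2 + ⅘ = -6/5 ≈ -1.2000)
j = 2*√30/5 (j = √(6 - 6/5) = √(24/5) = 2*√30/5 ≈ 2.1909)
T(H) = H^(5/2)
T(81)*j = 81^(5/2)*(2*√30/5) = 59049*(2*√30/5) = 118098*√30/5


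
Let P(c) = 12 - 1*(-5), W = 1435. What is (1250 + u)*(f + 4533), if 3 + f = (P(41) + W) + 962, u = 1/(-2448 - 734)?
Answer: 13809876528/1591 ≈ 8.6800e+6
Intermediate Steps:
u = -1/3182 (u = 1/(-3182) = -1/3182 ≈ -0.00031427)
P(c) = 17 (P(c) = 12 + 5 = 17)
f = 2411 (f = -3 + ((17 + 1435) + 962) = -3 + (1452 + 962) = -3 + 2414 = 2411)
(1250 + u)*(f + 4533) = (1250 - 1/3182)*(2411 + 4533) = (3977499/3182)*6944 = 13809876528/1591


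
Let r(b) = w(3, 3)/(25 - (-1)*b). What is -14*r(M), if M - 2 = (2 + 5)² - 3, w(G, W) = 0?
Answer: 0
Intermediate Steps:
M = 48 (M = 2 + ((2 + 5)² - 3) = 2 + (7² - 3) = 2 + (49 - 3) = 2 + 46 = 48)
r(b) = 0 (r(b) = 0/(25 - (-1)*b) = 0/(25 + b) = 0)
-14*r(M) = -14*0 = 0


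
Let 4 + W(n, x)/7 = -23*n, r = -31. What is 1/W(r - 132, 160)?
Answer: 1/26215 ≈ 3.8146e-5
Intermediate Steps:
W(n, x) = -28 - 161*n (W(n, x) = -28 + 7*(-23*n) = -28 - 161*n)
1/W(r - 132, 160) = 1/(-28 - 161*(-31 - 132)) = 1/(-28 - 161*(-163)) = 1/(-28 + 26243) = 1/26215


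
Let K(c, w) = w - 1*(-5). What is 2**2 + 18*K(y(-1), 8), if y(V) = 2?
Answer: 238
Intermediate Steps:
K(c, w) = 5 + w (K(c, w) = w + 5 = 5 + w)
2**2 + 18*K(y(-1), 8) = 2**2 + 18*(5 + 8) = 4 + 18*13 = 4 + 234 = 238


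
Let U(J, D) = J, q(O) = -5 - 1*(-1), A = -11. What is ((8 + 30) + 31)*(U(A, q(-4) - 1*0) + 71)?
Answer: 4140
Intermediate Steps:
q(O) = -4 (q(O) = -5 + 1 = -4)
((8 + 30) + 31)*(U(A, q(-4) - 1*0) + 71) = ((8 + 30) + 31)*(-11 + 71) = (38 + 31)*60 = 69*60 = 4140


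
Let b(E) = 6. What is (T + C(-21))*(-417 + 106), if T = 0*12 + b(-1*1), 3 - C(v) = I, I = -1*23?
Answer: -9952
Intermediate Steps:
I = -23
C(v) = 26 (C(v) = 3 - 1*(-23) = 3 + 23 = 26)
T = 6 (T = 0*12 + 6 = 0 + 6 = 6)
(T + C(-21))*(-417 + 106) = (6 + 26)*(-417 + 106) = 32*(-311) = -9952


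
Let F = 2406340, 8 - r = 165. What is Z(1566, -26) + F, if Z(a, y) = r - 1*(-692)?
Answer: 2406875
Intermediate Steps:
r = -157 (r = 8 - 1*165 = 8 - 165 = -157)
Z(a, y) = 535 (Z(a, y) = -157 - 1*(-692) = -157 + 692 = 535)
Z(1566, -26) + F = 535 + 2406340 = 2406875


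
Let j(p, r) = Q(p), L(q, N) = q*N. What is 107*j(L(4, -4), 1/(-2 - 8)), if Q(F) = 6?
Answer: 642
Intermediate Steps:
L(q, N) = N*q
j(p, r) = 6
107*j(L(4, -4), 1/(-2 - 8)) = 107*6 = 642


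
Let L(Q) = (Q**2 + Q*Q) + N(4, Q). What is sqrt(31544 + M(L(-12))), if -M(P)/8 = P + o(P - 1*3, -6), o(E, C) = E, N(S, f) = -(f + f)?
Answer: 4*sqrt(1661) ≈ 163.02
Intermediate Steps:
N(S, f) = -2*f
L(Q) = -2*Q + 2*Q**2 (L(Q) = (Q**2 + Q*Q) - 2*Q = (Q**2 + Q**2) - 2*Q = 2*Q**2 - 2*Q = -2*Q + 2*Q**2)
M(P) = 24 - 16*P (M(P) = -8*(P + (P - 1*3)) = -8*(P + (P - 3)) = -8*(P + (-3 + P)) = -8*(-3 + 2*P) = 24 - 16*P)
sqrt(31544 + M(L(-12))) = sqrt(31544 + (24 - 32*(-12)*(-1 - 12))) = sqrt(31544 + (24 - 32*(-12)*(-13))) = sqrt(31544 + (24 - 16*312)) = sqrt(31544 + (24 - 4992)) = sqrt(31544 - 4968) = sqrt(26576) = 4*sqrt(1661)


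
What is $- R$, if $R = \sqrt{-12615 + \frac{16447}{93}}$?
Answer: $- \frac{2 i \sqrt{26894391}}{93} \approx - 111.53 i$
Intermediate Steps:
$R = \frac{2 i \sqrt{26894391}}{93}$ ($R = \sqrt{-12615 + 16447 \cdot \frac{1}{93}} = \sqrt{-12615 + \frac{16447}{93}} = \sqrt{- \frac{1156748}{93}} = \frac{2 i \sqrt{26894391}}{93} \approx 111.53 i$)
$- R = - \frac{2 i \sqrt{26894391}}{93}$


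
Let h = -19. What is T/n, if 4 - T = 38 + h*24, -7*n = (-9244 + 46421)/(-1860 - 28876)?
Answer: 114784/47 ≈ 2442.2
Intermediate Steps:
n = 47/272 (n = -(-9244 + 46421)/(7*(-1860 - 28876)) = -5311/(-30736) = -5311*(-1)/30736 = -⅐*(-329/272) = 47/272 ≈ 0.17279)
T = 422 (T = 4 - (38 - 19*24) = 4 - (38 - 456) = 4 - 1*(-418) = 4 + 418 = 422)
T/n = 422/(47/272) = 422*(272/47) = 114784/47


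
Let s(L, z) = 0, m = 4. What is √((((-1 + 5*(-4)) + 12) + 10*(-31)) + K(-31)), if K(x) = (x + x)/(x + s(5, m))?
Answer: I*√317 ≈ 17.805*I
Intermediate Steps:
K(x) = 2 (K(x) = (x + x)/(x + 0) = (2*x)/x = 2)
√((((-1 + 5*(-4)) + 12) + 10*(-31)) + K(-31)) = √((((-1 + 5*(-4)) + 12) + 10*(-31)) + 2) = √((((-1 - 20) + 12) - 310) + 2) = √(((-21 + 12) - 310) + 2) = √((-9 - 310) + 2) = √(-319 + 2) = √(-317) = I*√317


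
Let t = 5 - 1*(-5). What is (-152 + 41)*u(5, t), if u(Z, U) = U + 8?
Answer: -1998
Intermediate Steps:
t = 10 (t = 5 + 5 = 10)
u(Z, U) = 8 + U
(-152 + 41)*u(5, t) = (-152 + 41)*(8 + 10) = -111*18 = -1998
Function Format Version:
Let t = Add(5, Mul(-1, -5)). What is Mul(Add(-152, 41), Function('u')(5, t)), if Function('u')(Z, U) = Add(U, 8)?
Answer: -1998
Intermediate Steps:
t = 10 (t = Add(5, 5) = 10)
Function('u')(Z, U) = Add(8, U)
Mul(Add(-152, 41), Function('u')(5, t)) = Mul(Add(-152, 41), Add(8, 10)) = Mul(-111, 18) = -1998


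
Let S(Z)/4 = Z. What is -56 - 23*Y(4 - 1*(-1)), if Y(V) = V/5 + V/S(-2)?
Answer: -517/8 ≈ -64.625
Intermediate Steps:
S(Z) = 4*Z
Y(V) = 3*V/40 (Y(V) = V/5 + V/((4*(-2))) = V*(⅕) + V/(-8) = V/5 + V*(-⅛) = V/5 - V/8 = 3*V/40)
-56 - 23*Y(4 - 1*(-1)) = -56 - 69*(4 - 1*(-1))/40 = -56 - 69*(4 + 1)/40 = -56 - 69*5/40 = -56 - 23*3/8 = -56 - 69/8 = -517/8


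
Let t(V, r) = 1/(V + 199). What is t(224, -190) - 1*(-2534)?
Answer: 1071883/423 ≈ 2534.0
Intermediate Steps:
t(V, r) = 1/(199 + V)
t(224, -190) - 1*(-2534) = 1/(199 + 224) - 1*(-2534) = 1/423 + 2534 = 1071883/423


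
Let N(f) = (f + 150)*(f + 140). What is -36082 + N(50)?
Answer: 1918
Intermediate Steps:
N(f) = (140 + f)*(150 + f) (N(f) = (150 + f)*(140 + f) = (140 + f)*(150 + f))
-36082 + N(50) = -36082 + (21000 + 50² + 290*50) = -36082 + (21000 + 2500 + 14500) = -36082 + 38000 = 1918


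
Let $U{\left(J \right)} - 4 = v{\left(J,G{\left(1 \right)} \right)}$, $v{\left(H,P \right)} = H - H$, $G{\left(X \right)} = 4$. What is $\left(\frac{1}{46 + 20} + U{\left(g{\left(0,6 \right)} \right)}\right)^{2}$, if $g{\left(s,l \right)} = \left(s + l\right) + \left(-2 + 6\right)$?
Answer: $\frac{70225}{4356} \approx 16.121$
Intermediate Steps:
$g{\left(s,l \right)} = 4 + l + s$ ($g{\left(s,l \right)} = \left(l + s\right) + 4 = 4 + l + s$)
$v{\left(H,P \right)} = 0$
$U{\left(J \right)} = 4$ ($U{\left(J \right)} = 4 + 0 = 4$)
$\left(\frac{1}{46 + 20} + U{\left(g{\left(0,6 \right)} \right)}\right)^{2} = \left(\frac{1}{46 + 20} + 4\right)^{2} = \left(\frac{1}{66} + 4\right)^{2} = \left(\frac{265}{66}\right)^{2} = \frac{70225}{4356}$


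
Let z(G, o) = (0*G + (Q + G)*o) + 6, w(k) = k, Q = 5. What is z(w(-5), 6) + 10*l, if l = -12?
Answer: -114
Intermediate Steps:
z(G, o) = 6 + o*(5 + G) (z(G, o) = (0*G + (5 + G)*o) + 6 = (0 + o*(5 + G)) + 6 = o*(5 + G) + 6 = 6 + o*(5 + G))
z(w(-5), 6) + 10*l = (6 + 5*6 - 5*6) + 10*(-12) = (6 + 30 - 30) - 120 = 6 - 120 = -114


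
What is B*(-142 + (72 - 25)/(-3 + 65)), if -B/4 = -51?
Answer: -893214/31 ≈ -28813.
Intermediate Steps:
B = 204 (B = -4*(-51) = 204)
B*(-142 + (72 - 25)/(-3 + 65)) = 204*(-142 + (72 - 25)/(-3 + 65)) = 204*(-142 + 47/62) = 204*(-8757/62) = -893214/31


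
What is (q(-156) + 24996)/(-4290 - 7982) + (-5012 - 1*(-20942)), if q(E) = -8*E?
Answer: 48866679/3068 ≈ 15928.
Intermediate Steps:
(q(-156) + 24996)/(-4290 - 7982) + (-5012 - 1*(-20942)) = (-8*(-156) + 24996)/(-4290 - 7982) + (-5012 - 1*(-20942)) = (1248 + 24996)/(-12272) + (-5012 + 20942) = 26244*(-1/12272) + 15930 = -6561/3068 + 15930 = 48866679/3068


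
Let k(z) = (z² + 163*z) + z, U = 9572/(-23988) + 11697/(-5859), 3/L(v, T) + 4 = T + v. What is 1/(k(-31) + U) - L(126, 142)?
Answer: -213627193/18406557400 ≈ -0.011606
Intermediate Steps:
L(v, T) = 3/(-4 + T + v) (L(v, T) = 3/(-4 + (T + v)) = 3/(-4 + T + v))
U = -1335992/557721 (U = 9572*(-1/23988) + 11697*(-1/5859) = -2393/5997 - 557/279 = -1335992/557721 ≈ -2.3954)
k(z) = z² + 164*z
1/(k(-31) + U) - L(126, 142) = 1/(-31*(164 - 31) - 1335992/557721) - 3/(-4 + 142 + 126) = 1/(-31*133 - 1335992/557721) - 3/264 = 1/(-4123 - 1335992/557721) - 3/264 = 1/(-2300819675/557721) - 1*1/88 = -557721/2300819675 - 1/88 = -213627193/18406557400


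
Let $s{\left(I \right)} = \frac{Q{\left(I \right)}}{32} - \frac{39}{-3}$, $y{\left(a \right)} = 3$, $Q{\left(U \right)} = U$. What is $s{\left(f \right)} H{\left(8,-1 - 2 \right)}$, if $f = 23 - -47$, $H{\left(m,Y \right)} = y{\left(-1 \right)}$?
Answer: $\frac{729}{16} \approx 45.563$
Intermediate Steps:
$H{\left(m,Y \right)} = 3$
$f = 70$ ($f = 23 + 47 = 70$)
$s{\left(I \right)} = 13 + \frac{I}{32}$ ($s{\left(I \right)} = \frac{I}{32} - \frac{39}{-3} = I \frac{1}{32} - -13 = \frac{I}{32} + 13 = 13 + \frac{I}{32}$)
$s{\left(f \right)} H{\left(8,-1 - 2 \right)} = \left(13 + \frac{1}{32} \cdot 70\right) 3 = \left(13 + \frac{35}{16}\right) 3 = \frac{243}{16} \cdot 3 = \frac{729}{16}$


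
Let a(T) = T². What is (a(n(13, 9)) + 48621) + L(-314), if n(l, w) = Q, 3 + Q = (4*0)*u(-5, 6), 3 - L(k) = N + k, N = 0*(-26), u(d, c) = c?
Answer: 48947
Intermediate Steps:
N = 0
L(k) = 3 - k (L(k) = 3 - (0 + k) = 3 - k)
Q = -3 (Q = -3 + (4*0)*6 = -3 + 0*6 = -3 + 0 = -3)
n(l, w) = -3
(a(n(13, 9)) + 48621) + L(-314) = ((-3)² + 48621) + (3 - 1*(-314)) = (9 + 48621) + (3 + 314) = 48630 + 317 = 48947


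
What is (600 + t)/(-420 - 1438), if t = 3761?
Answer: -4361/1858 ≈ -2.3471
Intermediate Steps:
(600 + t)/(-420 - 1438) = (600 + 3761)/(-420 - 1438) = 4361/(-1858) = 4361*(-1/1858) = -4361/1858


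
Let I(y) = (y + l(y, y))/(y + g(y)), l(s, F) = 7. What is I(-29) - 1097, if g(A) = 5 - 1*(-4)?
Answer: -10959/10 ≈ -1095.9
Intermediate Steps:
g(A) = 9 (g(A) = 5 + 4 = 9)
I(y) = (7 + y)/(9 + y) (I(y) = (y + 7)/(y + 9) = (7 + y)/(9 + y))
I(-29) - 1097 = (7 - 29)/(9 - 29) - 1097 = -22/(-20) - 1097 = -1/20*(-22) - 1097 = 11/10 - 1097 = -10959/10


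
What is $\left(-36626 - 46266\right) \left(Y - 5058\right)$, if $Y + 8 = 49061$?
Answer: $-3646833540$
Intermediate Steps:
$Y = 49053$ ($Y = -8 + 49061 = 49053$)
$\left(-36626 - 46266\right) \left(Y - 5058\right) = \left(-36626 - 46266\right) \left(49053 - 5058\right) = \left(-82892\right) 43995 = -3646833540$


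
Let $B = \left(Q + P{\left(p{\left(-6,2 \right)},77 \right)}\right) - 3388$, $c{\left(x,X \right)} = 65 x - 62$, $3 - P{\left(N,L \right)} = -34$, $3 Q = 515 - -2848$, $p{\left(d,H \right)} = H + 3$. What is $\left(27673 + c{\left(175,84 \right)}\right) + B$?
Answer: $36756$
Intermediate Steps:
$p{\left(d,H \right)} = 3 + H$
$Q = 1121$ ($Q = \frac{515 - -2848}{3} = \frac{515 + 2848}{3} = \frac{1}{3} \cdot 3363 = 1121$)
$P{\left(N,L \right)} = 37$ ($P{\left(N,L \right)} = 3 - -34 = 3 + 34 = 37$)
$c{\left(x,X \right)} = -62 + 65 x$ ($c{\left(x,X \right)} = 65 x - 62 = -62 + 65 x$)
$B = -2230$ ($B = \left(1121 + 37\right) - 3388 = 1158 - 3388 = -2230$)
$\left(27673 + c{\left(175,84 \right)}\right) + B = \left(27673 + \left(-62 + 65 \cdot 175\right)\right) - 2230 = \left(27673 + \left(-62 + 11375\right)\right) - 2230 = \left(27673 + 11313\right) - 2230 = 38986 - 2230 = 36756$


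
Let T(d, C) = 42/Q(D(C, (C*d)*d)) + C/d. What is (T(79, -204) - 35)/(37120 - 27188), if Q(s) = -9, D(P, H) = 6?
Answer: -10013/2353884 ≈ -0.0042538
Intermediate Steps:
T(d, C) = -14/3 + C/d (T(d, C) = 42/(-9) + C/d = 42*(-1/9) + C/d = -14/3 + C/d)
(T(79, -204) - 35)/(37120 - 27188) = ((-14/3 - 204/79) - 35)/(37120 - 27188) = ((-14/3 - 204*1/79) - 35)/9932 = ((-14/3 - 204/79) - 35)*(1/9932) = (-1718/237 - 35)*(1/9932) = -10013/237*1/9932 = -10013/2353884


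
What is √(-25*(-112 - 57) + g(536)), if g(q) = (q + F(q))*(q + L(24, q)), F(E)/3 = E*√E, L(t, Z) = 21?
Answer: √(302777 + 1791312*√134) ≈ 4586.8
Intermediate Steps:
F(E) = 3*E^(3/2) (F(E) = 3*(E*√E) = 3*E^(3/2))
g(q) = (21 + q)*(q + 3*q^(3/2)) (g(q) = (q + 3*q^(3/2))*(q + 21) = (q + 3*q^(3/2))*(21 + q) = (21 + q)*(q + 3*q^(3/2)))
√(-25*(-112 - 57) + g(536)) = √(-25*(-112 - 57) + (536² + 3*536^(5/2) + 21*536 + 63*536^(3/2))) = √(-25*(-169) + (287296 + 3*(574592*√134) + 11256 + 63*(1072*√134))) = √(4225 + (287296 + 1723776*√134 + 11256 + 67536*√134)) = √(4225 + (298552 + 1791312*√134)) = √(302777 + 1791312*√134)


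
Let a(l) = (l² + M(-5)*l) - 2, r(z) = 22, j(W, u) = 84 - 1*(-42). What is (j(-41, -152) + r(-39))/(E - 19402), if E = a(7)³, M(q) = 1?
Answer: 74/69031 ≈ 0.0010720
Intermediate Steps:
j(W, u) = 126 (j(W, u) = 84 + 42 = 126)
a(l) = -2 + l + l² (a(l) = (l² + 1*l) - 2 = (l² + l) - 2 = (l + l²) - 2 = -2 + l + l²)
E = 157464 (E = (-2 + 7 + 7²)³ = (-2 + 7 + 49)³ = 54³ = 157464)
(j(-41, -152) + r(-39))/(E - 19402) = (126 + 22)/(157464 - 19402) = 148/138062 = 148*(1/138062) = 74/69031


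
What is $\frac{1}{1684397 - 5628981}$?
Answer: $- \frac{1}{3944584} \approx -2.5351 \cdot 10^{-7}$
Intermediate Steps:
$\frac{1}{1684397 - 5628981} = \frac{1}{-3944584} = - \frac{1}{3944584}$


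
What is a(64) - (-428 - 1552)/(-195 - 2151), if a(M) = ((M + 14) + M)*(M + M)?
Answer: 7106486/391 ≈ 18175.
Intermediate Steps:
a(M) = 2*M*(14 + 2*M) (a(M) = ((14 + M) + M)*(2*M) = (14 + 2*M)*(2*M) = 2*M*(14 + 2*M))
a(64) - (-428 - 1552)/(-195 - 2151) = 4*64*(7 + 64) - (-428 - 1552)/(-195 - 2151) = 4*64*71 - (-1980)/(-2346) = 18176 - (-1980)*(-1)/2346 = 18176 - 1*330/391 = 18176 - 330/391 = 7106486/391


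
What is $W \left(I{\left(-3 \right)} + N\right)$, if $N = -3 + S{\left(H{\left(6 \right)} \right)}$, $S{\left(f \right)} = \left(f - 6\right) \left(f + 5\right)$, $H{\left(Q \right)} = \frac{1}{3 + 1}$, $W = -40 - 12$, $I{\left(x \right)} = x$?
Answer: $\frac{7527}{4} \approx 1881.8$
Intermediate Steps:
$W = -52$
$H{\left(Q \right)} = \frac{1}{4}$
$S{\left(f \right)} = \left(-6 + f\right) \left(5 + f\right)$
$N = - \frac{531}{16}$ ($N = -3 - \left(\frac{121}{4} - \frac{1}{16}\right) = -3 - \frac{483}{16} = - \frac{531}{16} \approx -33.188$)
$W \left(I{\left(-3 \right)} + N\right) = - 52 \left(-3 - \frac{531}{16}\right) = \left(-52\right) \left(- \frac{579}{16}\right) = \frac{7527}{4}$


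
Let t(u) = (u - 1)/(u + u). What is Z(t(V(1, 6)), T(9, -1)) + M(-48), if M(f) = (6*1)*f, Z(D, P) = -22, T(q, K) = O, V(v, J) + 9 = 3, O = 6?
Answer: -310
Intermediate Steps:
V(v, J) = -6 (V(v, J) = -9 + 3 = -6)
T(q, K) = 6
t(u) = (-1 + u)/(2*u) (t(u) = (-1 + u)/((2*u)) = (-1 + u)*(1/(2*u)) = (-1 + u)/(2*u))
M(f) = 6*f
Z(t(V(1, 6)), T(9, -1)) + M(-48) = -22 + 6*(-48) = -22 - 288 = -310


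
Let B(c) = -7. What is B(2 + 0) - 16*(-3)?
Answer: 41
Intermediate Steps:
B(2 + 0) - 16*(-3) = -7 - 16*(-3) = -7 + 48 = 41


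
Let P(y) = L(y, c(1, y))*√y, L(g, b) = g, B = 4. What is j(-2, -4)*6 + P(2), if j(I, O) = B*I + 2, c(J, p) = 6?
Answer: -36 + 2*√2 ≈ -33.172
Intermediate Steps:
j(I, O) = 2 + 4*I (j(I, O) = 4*I + 2 = 2 + 4*I)
P(y) = y^(3/2) (P(y) = y*√y = y^(3/2))
j(-2, -4)*6 + P(2) = (2 + 4*(-2))*6 + 2^(3/2) = (2 - 8)*6 + 2*√2 = -6*6 + 2*√2 = -36 + 2*√2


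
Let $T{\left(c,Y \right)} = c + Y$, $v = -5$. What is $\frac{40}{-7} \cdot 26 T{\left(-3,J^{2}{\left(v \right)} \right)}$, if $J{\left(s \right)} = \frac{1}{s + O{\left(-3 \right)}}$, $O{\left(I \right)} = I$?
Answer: $\frac{12415}{28} \approx 443.39$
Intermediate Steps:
$J{\left(s \right)} = \frac{1}{-3 + s}$ ($J{\left(s \right)} = \frac{1}{s - 3} = \frac{1}{-3 + s}$)
$T{\left(c,Y \right)} = Y + c$
$\frac{40}{-7} \cdot 26 T{\left(-3,J^{2}{\left(v \right)} \right)} = \frac{40}{-7} \cdot 26 \left(\left(\frac{1}{-3 - 5}\right)^{2} - 3\right) = 40 \left(- \frac{1}{7}\right) 26 \left(\left(\frac{1}{-8}\right)^{2} - 3\right) = \left(- \frac{40}{7}\right) 26 \left(\left(- \frac{1}{8}\right)^{2} - 3\right) = - \frac{1040 \left(\frac{1}{64} - 3\right)}{7} = \left(- \frac{1040}{7}\right) \left(- \frac{191}{64}\right) = \frac{12415}{28}$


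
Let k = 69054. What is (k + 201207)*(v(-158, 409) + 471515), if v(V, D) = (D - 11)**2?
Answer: 170242538859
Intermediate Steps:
v(V, D) = (-11 + D)**2
(k + 201207)*(v(-158, 409) + 471515) = (69054 + 201207)*((-11 + 409)**2 + 471515) = 270261*(398**2 + 471515) = 270261*(158404 + 471515) = 270261*629919 = 170242538859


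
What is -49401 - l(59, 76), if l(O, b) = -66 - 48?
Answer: -49287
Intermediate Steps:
l(O, b) = -114
-49401 - l(59, 76) = -49401 - 1*(-114) = -49401 + 114 = -49287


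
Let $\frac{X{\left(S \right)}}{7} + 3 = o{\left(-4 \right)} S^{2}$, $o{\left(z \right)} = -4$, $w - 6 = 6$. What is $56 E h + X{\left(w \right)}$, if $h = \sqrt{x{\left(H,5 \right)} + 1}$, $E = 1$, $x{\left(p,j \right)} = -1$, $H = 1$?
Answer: $-4053$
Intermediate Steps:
$w = 12$ ($w = 6 + 6 = 12$)
$X{\left(S \right)} = -21 - 28 S^{2}$ ($X{\left(S \right)} = -21 + 7 \left(- 4 S^{2}\right) = -21 - 28 S^{2}$)
$h = 0$ ($h = \sqrt{-1 + 1} = \sqrt{0} = 0$)
$56 E h + X{\left(w \right)} = 56 \cdot 1 \cdot 0 - \left(21 + 28 \cdot 12^{2}\right) = 56 \cdot 0 - 4053 = 0 - 4053 = -4053$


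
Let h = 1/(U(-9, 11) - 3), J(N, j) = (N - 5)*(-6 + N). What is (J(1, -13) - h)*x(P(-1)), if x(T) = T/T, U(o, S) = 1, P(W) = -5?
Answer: 41/2 ≈ 20.500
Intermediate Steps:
x(T) = 1
J(N, j) = (-6 + N)*(-5 + N) (J(N, j) = (-5 + N)*(-6 + N) = (-6 + N)*(-5 + N))
h = -1/2 (h = 1/(1 - 3) = 1/(-2) = -1/2 ≈ -0.50000)
(J(1, -13) - h)*x(P(-1)) = ((30 + 1**2 - 11*1) - 1*(-1/2))*1 = ((30 + 1 - 11) + 1/2)*1 = (20 + 1/2)*1 = (41/2)*1 = 41/2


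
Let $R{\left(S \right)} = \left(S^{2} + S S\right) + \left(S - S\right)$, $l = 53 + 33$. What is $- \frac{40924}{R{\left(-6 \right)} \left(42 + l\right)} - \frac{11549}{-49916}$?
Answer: $- \frac{121020425}{28751616} \approx -4.2092$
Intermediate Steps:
$l = 86$
$R{\left(S \right)} = 2 S^{2}$ ($R{\left(S \right)} = \left(S^{2} + S^{2}\right) + 0 = 2 S^{2} + 0 = 2 S^{2}$)
$- \frac{40924}{R{\left(-6 \right)} \left(42 + l\right)} - \frac{11549}{-49916} = - \frac{40924}{2 \left(-6\right)^{2} \left(42 + 86\right)} - \frac{11549}{-49916} = - \frac{40924}{2 \cdot 36 \cdot 128} - - \frac{11549}{49916} = - \frac{40924}{72 \cdot 128} + \frac{11549}{49916} = - \frac{40924}{9216} + \frac{11549}{49916} = \left(-40924\right) \frac{1}{9216} + \frac{11549}{49916} = - \frac{10231}{2304} + \frac{11549}{49916} = - \frac{121020425}{28751616}$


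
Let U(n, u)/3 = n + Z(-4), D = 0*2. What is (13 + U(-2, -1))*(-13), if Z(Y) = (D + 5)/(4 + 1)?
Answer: -130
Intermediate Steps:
D = 0
Z(Y) = 1 (Z(Y) = (0 + 5)/(4 + 1) = 5/5 = 5*(1/5) = 1)
U(n, u) = 3 + 3*n (U(n, u) = 3*(n + 1) = 3*(1 + n) = 3 + 3*n)
(13 + U(-2, -1))*(-13) = (13 + (3 + 3*(-2)))*(-13) = (13 + (3 - 6))*(-13) = (13 - 3)*(-13) = 10*(-13) = -130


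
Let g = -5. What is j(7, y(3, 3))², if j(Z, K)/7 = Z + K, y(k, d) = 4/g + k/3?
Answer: 63504/25 ≈ 2540.2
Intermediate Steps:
y(k, d) = -⅘ + k/3 (y(k, d) = 4/(-5) + k/3 = 4*(-⅕) + k*(⅓) = -⅘ + k/3)
j(Z, K) = 7*K + 7*Z (j(Z, K) = 7*(Z + K) = 7*(K + Z) = 7*K + 7*Z)
j(7, y(3, 3))² = (7*(-⅘ + (⅓)*3) + 7*7)² = (7*(-⅘ + 1) + 49)² = (7*(⅕) + 49)² = (7/5 + 49)² = (252/5)² = 63504/25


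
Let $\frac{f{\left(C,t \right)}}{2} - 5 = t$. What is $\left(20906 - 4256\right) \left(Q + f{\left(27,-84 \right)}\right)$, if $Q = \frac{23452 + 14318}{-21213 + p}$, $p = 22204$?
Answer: $- \frac{1978153200}{991} \approx -1.9961 \cdot 10^{6}$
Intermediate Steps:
$f{\left(C,t \right)} = 10 + 2 t$
$Q = \frac{37770}{991}$ ($Q = \frac{23452 + 14318}{-21213 + 22204} = \frac{37770}{991} \approx 38.113$)
$\left(20906 - 4256\right) \left(Q + f{\left(27,-84 \right)}\right) = \left(20906 - 4256\right) \left(\frac{37770}{991} + \left(10 + 2 \left(-84\right)\right)\right) = 16650 \left(\frac{37770}{991} + \left(10 - 168\right)\right) = 16650 \left(\frac{37770}{991} - 158\right) = 16650 \left(- \frac{118808}{991}\right) = - \frac{1978153200}{991}$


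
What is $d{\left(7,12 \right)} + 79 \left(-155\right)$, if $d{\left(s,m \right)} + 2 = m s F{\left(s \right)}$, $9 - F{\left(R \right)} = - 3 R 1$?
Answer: $-9727$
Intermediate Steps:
$F{\left(R \right)} = 9 + 3 R$ ($F{\left(R \right)} = 9 - - 3 R 1 = 9 - - 3 R = 9 + 3 R$)
$d{\left(s,m \right)} = -2 + m s \left(9 + 3 s\right)$
$d{\left(7,12 \right)} + 79 \left(-155\right) = \left(-2 + 3 \cdot 12 \cdot 7 \left(3 + 7\right)\right) + 79 \left(-155\right) = \left(-2 + 3 \cdot 12 \cdot 7 \cdot 10\right) - 12245 = \left(-2 + 2520\right) - 12245 = 2518 - 12245 = -9727$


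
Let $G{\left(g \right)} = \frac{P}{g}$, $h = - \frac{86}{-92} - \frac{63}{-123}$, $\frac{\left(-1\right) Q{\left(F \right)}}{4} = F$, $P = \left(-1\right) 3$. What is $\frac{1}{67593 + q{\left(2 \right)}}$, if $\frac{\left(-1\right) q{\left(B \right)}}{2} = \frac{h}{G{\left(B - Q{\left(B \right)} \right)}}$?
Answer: $\frac{2829}{191247887} \approx 1.4792 \cdot 10^{-5}$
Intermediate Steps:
$P = -3$
$Q{\left(F \right)} = - 4 F$
$h = \frac{2729}{1886}$ ($h = \left(-86\right) \left(- \frac{1}{92}\right) - - \frac{21}{41} = \frac{43}{46} + \frac{21}{41} = \frac{2729}{1886} \approx 1.447$)
$G{\left(g \right)} = - \frac{3}{g}$
$q{\left(B \right)} = \frac{13645 B}{2829}$ ($q{\left(B \right)} = - 2 \frac{2729}{1886 \left(- \frac{3}{B - - 4 B}\right)} = - 2 \frac{2729}{1886 \left(- \frac{3}{B + 4 B}\right)} = - 2 \frac{2729}{1886 \left(- \frac{3}{5 B}\right)} = - 2 \frac{2729 \left(- \frac{5 B}{3}\right)}{1886} = - 2 \left(- \frac{13645 B}{5658}\right) = \frac{13645 B}{2829}$)
$\frac{1}{67593 + q{\left(2 \right)}} = \frac{1}{67593 + \frac{13645}{2829} \cdot 2} = \frac{1}{67593 + \frac{27290}{2829}} = \frac{1}{\frac{191247887}{2829}} = \frac{2829}{191247887}$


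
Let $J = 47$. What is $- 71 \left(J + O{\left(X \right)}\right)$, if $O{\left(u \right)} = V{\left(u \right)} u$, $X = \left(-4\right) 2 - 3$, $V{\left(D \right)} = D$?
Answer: $-11928$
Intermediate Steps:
$X = -11$ ($X = -8 - 3 = -11$)
$O{\left(u \right)} = u^{2}$ ($O{\left(u \right)} = u u = u^{2}$)
$- 71 \left(J + O{\left(X \right)}\right) = - 71 \left(47 + \left(-11\right)^{2}\right) = - 71 \left(47 + 121\right) = \left(-71\right) 168 = -11928$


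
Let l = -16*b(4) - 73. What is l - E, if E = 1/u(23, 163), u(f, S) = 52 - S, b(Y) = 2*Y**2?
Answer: -64934/111 ≈ -584.99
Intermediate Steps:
E = -1/111 (E = 1/(52 - 1*163) = 1/(52 - 163) = 1/(-111) = -1/111 ≈ -0.0090090)
l = -585 (l = -32*4**2 - 73 = -32*16 - 73 = -16*32 - 73 = -512 - 73 = -585)
l - E = -585 - 1*(-1/111) = -585 + 1/111 = -64934/111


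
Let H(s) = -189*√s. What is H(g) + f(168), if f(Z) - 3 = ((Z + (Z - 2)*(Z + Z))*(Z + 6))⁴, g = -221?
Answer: 8978650238981220209273143299 - 189*I*√221 ≈ 8.9787e+27 - 2809.7*I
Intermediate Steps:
f(Z) = 3 + (6 + Z)⁴*(Z + 2*Z*(-2 + Z))⁴ (f(Z) = 3 + ((Z + (Z - 2)*(Z + Z))*(Z + 6))⁴ = 3 + ((Z + (-2 + Z)*(2*Z))*(6 + Z))⁴ = 3 + ((Z + 2*Z*(-2 + Z))*(6 + Z))⁴ = 3 + ((6 + Z)*(Z + 2*Z*(-2 + Z)))⁴ = 3 + (6 + Z)⁴*(Z + 2*Z*(-2 + Z))⁴)
H(g) + f(168) = -189*I*√221 + (3 + 168⁴*(-3 + 2*168)⁴*(6 + 168)⁴) = -189*I*√221 + (3 + 796594176*(-3 + 336)⁴*174⁴) = -189*I*√221 + (3 + 796594176*333⁴*916636176) = -189*I*√221 + (3 + 796594176*12296370321*916636176) = -189*I*√221 + (3 + 8978650238981220209273143296) = -189*I*√221 + 8978650238981220209273143299 = 8978650238981220209273143299 - 189*I*√221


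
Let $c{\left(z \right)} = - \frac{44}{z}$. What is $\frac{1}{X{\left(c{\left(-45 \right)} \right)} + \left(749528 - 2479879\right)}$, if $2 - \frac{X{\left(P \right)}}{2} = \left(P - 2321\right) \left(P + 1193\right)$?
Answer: $\frac{2025}{7714769983} \approx 2.6248 \cdot 10^{-7}$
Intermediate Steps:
$X{\left(P \right)} = 4 - 2 \left(-2321 + P\right) \left(1193 + P\right)$ ($X{\left(P \right)} = 4 - 2 \left(P - 2321\right) \left(P + 1193\right) = 4 - 2 \left(-2321 + P\right) \left(1193 + P\right)$)
$\frac{1}{X{\left(c{\left(-45 \right)} \right)} + \left(749528 - 2479879\right)} = \frac{1}{\left(5537910 - 2 \left(- \frac{44}{-45}\right)^{2} + 2256 \left(- \frac{44}{-45}\right)\right) + \left(749528 - 2479879\right)} = \frac{1}{\left(5537910 - 2 \left(\left(-44\right) \left(- \frac{1}{45}\right)\right)^{2} + 2256 \left(\left(-44\right) \left(- \frac{1}{45}\right)\right)\right) + \left(749528 - 2479879\right)} = \frac{1}{\left(5537910 - 2 \left(\frac{44}{45}\right)^{2} + 2256 \cdot \frac{44}{45}\right) - 1730351} = \frac{1}{\left(5537910 - \frac{3872}{2025} + \frac{33088}{15}\right) - 1730351} = \frac{1}{\frac{11218730758}{2025} - 1730351} = \frac{1}{\frac{7714769983}{2025}} = \frac{2025}{7714769983}$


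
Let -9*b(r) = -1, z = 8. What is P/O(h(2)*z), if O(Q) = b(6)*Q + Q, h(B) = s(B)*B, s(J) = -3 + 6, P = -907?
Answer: -2721/160 ≈ -17.006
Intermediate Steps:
s(J) = 3
h(B) = 3*B
b(r) = ⅑ (b(r) = -⅑*(-1) = ⅑)
O(Q) = 10*Q/9 (O(Q) = Q/9 + Q = 10*Q/9)
P/O(h(2)*z) = -907/(10*((3*2)*8)/9) = -907/(10*(6*8)/9) = -907/((10/9)*48) = -907/160/3 = -907*3/160 = -2721/160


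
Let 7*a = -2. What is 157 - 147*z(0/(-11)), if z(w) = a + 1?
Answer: 52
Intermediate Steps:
a = -2/7 (a = (⅐)*(-2) = -2/7 ≈ -0.28571)
z(w) = 5/7 (z(w) = -2/7 + 1 = 5/7)
157 - 147*z(0/(-11)) = 157 - 147*5/7 = 157 - 105 = 52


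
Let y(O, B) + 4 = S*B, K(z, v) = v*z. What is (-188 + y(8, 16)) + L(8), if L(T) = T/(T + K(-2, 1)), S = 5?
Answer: -332/3 ≈ -110.67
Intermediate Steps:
y(O, B) = -4 + 5*B
L(T) = T/(-2 + T) (L(T) = T/(T + 1*(-2)) = T/(T - 2) = T/(-2 + T))
(-188 + y(8, 16)) + L(8) = (-188 + (-4 + 5*16)) + 8/(-2 + 8) = (-188 + (-4 + 80)) + 8/6 = (-188 + 76) + 8*(1/6) = -112 + 4/3 = -332/3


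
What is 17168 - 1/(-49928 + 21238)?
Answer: 492549921/28690 ≈ 17168.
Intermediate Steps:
17168 - 1/(-49928 + 21238) = 17168 - 1/(-28690) = 17168 - 1*(-1/28690) = 17168 + 1/28690 = 492549921/28690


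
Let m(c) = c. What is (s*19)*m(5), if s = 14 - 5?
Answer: 855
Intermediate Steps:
s = 9
(s*19)*m(5) = (9*19)*5 = 171*5 = 855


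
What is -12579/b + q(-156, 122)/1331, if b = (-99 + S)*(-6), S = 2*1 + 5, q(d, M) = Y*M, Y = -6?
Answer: -5715571/244904 ≈ -23.338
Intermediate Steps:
q(d, M) = -6*M
S = 7 (S = 2 + 5 = 7)
b = 552 (b = (-99 + 7)*(-6) = -92*(-6) = 552)
-12579/b + q(-156, 122)/1331 = -12579/552 - 6*122/1331 = -12579*1/552 - 732*1/1331 = -4193/184 - 732/1331 = -5715571/244904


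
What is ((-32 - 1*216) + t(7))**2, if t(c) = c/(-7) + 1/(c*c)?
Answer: 148840000/2401 ≈ 61991.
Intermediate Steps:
t(c) = c**(-2) - c/7 (t(c) = c*(-1/7) + c**(-2) = -c/7 + c**(-2) = c**(-2) - c/7)
((-32 - 1*216) + t(7))**2 = ((-32 - 1*216) + (7**(-2) - 1/7*7))**2 = ((-32 - 216) + (1/49 - 1))**2 = (-248 - 48/49)**2 = (-12200/49)**2 = 148840000/2401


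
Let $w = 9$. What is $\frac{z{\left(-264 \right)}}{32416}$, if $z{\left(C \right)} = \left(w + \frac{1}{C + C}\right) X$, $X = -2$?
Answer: $- \frac{4751}{8557824} \approx -0.00055516$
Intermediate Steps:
$z{\left(C \right)} = -18 - \frac{1}{C}$ ($z{\left(C \right)} = \left(9 + \frac{1}{C + C}\right) \left(-2\right) = \left(9 + \frac{1}{2 C}\right) \left(-2\right) = -18 - \frac{1}{C}$)
$\frac{z{\left(-264 \right)}}{32416} = \frac{-18 - \frac{1}{-264}}{32416} = \left(-18 - - \frac{1}{264}\right) \frac{1}{32416} = \left(-18 + \frac{1}{264}\right) \frac{1}{32416} = \left(- \frac{4751}{264}\right) \frac{1}{32416} = - \frac{4751}{8557824}$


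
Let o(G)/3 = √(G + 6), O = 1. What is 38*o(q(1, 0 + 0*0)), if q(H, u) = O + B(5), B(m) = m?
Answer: 228*√3 ≈ 394.91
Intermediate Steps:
q(H, u) = 6 (q(H, u) = 1 + 5 = 6)
o(G) = 3*√(6 + G) (o(G) = 3*√(G + 6) = 3*√(6 + G))
38*o(q(1, 0 + 0*0)) = 38*(3*√(6 + 6)) = 38*(3*√12) = 38*(3*(2*√3)) = 38*(6*√3) = 228*√3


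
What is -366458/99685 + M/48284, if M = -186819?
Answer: -36317110087/4813190540 ≈ -7.5453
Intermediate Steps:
-366458/99685 + M/48284 = -366458/99685 - 186819/48284 = -36317110087/4813190540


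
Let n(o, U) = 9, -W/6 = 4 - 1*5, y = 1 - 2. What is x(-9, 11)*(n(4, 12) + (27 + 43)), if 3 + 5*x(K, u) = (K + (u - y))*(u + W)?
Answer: 3792/5 ≈ 758.40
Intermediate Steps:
y = -1
W = 6 (W = -6*(4 - 1*5) = -6*(4 - 5) = -6*(-1) = 6)
x(K, u) = -⅗ + (6 + u)*(1 + K + u)/5 (x(K, u) = -⅗ + ((K + (u - 1*(-1)))*(u + 6))/5 = -⅗ + ((K + (u + 1))*(6 + u))/5 = -⅗ + ((K + (1 + u))*(6 + u))/5 = -⅗ + ((1 + K + u)*(6 + u))/5 = -⅗ + ((6 + u)*(1 + K + u))/5 = -⅗ + (6 + u)*(1 + K + u)/5)
x(-9, 11)*(n(4, 12) + (27 + 43)) = (⅗ + (⅕)*11² + (6/5)*(-9) + (7/5)*11 + (⅕)*(-9)*11)*(9 + (27 + 43)) = (⅗ + (⅕)*121 - 54/5 + 77/5 - 99/5)*(9 + 70) = (⅗ + 121/5 - 54/5 + 77/5 - 99/5)*79 = (48/5)*79 = 3792/5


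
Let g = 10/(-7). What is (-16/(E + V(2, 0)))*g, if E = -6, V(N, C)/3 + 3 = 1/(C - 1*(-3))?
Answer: -80/49 ≈ -1.6327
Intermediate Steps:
V(N, C) = -9 + 3/(3 + C) (V(N, C) = -9 + 3/(C - 1*(-3)) = -9 + 3/(C + 3) = -9 + 3/(3 + C))
g = -10/7 (g = 10*(-1/7) = -10/7 ≈ -1.4286)
(-16/(E + V(2, 0)))*g = (-16/(-6 + 3*(-8 - 3*0)/(3 + 0)))*(-10/7) = (-16/(-6 + 3*(-8 + 0)/3))*(-10/7) = (-16/(-6 + 3*(1/3)*(-8)))*(-10/7) = (-16/(-6 - 8))*(-10/7) = (-16/(-14))*(-10/7) = -1/14*(-16)*(-10/7) = (8/7)*(-10/7) = -80/49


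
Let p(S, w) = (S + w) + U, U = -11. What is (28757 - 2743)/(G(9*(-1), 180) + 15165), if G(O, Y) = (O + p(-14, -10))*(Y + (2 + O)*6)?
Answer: 26014/9093 ≈ 2.8609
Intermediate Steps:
p(S, w) = -11 + S + w (p(S, w) = (S + w) - 11 = -11 + S + w)
G(O, Y) = (-35 + O)*(12 + Y + 6*O) (G(O, Y) = (O + (-11 - 14 - 10))*(Y + (2 + O)*6) = (O - 35)*(Y + (12 + 6*O)) = (-35 + O)*(12 + Y + 6*O))
(28757 - 2743)/(G(9*(-1), 180) + 15165) = (28757 - 2743)/((-420 - 1782*(-1) - 35*180 + 6*(9*(-1))² + (9*(-1))*180) + 15165) = 26014/((-420 - 198*(-9) - 6300 + 6*(-9)² - 9*180) + 15165) = 26014/((-420 + 1782 - 6300 + 6*81 - 1620) + 15165) = 26014/((-420 + 1782 - 6300 + 486 - 1620) + 15165) = 26014/(-6072 + 15165) = 26014/9093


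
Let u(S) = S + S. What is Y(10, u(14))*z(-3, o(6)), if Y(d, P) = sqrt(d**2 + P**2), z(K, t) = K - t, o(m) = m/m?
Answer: -8*sqrt(221) ≈ -118.93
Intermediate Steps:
o(m) = 1
u(S) = 2*S
Y(d, P) = sqrt(P**2 + d**2)
Y(10, u(14))*z(-3, o(6)) = sqrt((2*14)**2 + 10**2)*(-3 - 1*1) = sqrt(28**2 + 100)*(-3 - 1) = sqrt(784 + 100)*(-4) = sqrt(884)*(-4) = (2*sqrt(221))*(-4) = -8*sqrt(221)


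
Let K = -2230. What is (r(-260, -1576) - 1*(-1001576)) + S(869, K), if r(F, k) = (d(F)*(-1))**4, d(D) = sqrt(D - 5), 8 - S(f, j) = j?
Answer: 1074039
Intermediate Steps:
S(f, j) = 8 - j
d(D) = sqrt(-5 + D)
r(F, k) = (-5 + F)**2 (r(F, k) = (sqrt(-5 + F)*(-1))**4 = (-sqrt(-5 + F))**4 = (-5 + F)**2)
(r(-260, -1576) - 1*(-1001576)) + S(869, K) = ((-5 - 260)**2 - 1*(-1001576)) + (8 - 1*(-2230)) = ((-265)**2 + 1001576) + (8 + 2230) = (70225 + 1001576) + 2238 = 1071801 + 2238 = 1074039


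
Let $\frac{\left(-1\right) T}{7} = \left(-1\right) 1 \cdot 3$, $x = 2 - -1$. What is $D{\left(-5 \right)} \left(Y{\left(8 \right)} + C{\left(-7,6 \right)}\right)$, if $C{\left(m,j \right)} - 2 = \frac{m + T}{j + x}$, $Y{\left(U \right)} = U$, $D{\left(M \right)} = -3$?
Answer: $- \frac{104}{3} \approx -34.667$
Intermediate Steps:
$x = 3$ ($x = 2 + 1 = 3$)
$T = 21$ ($T = - 7 \left(-1\right) 1 \cdot 3 = - 7 \left(\left(-1\right) 3\right) = \left(-7\right) \left(-3\right) = 21$)
$C{\left(m,j \right)} = 2 + \frac{21 + m}{3 + j}$ ($C{\left(m,j \right)} = 2 + \frac{m + 21}{j + 3} = 2 + \frac{21 + m}{3 + j}$)
$D{\left(-5 \right)} \left(Y{\left(8 \right)} + C{\left(-7,6 \right)}\right) = - 3 \left(8 + \frac{27 - 7 + 2 \cdot 6}{3 + 6}\right) = - 3 \left(8 + \frac{27 - 7 + 12}{9}\right) = - 3 \left(8 + \frac{1}{9} \cdot 32\right) = - 3 \left(8 + \frac{32}{9}\right) = \left(-3\right) \frac{104}{9} = - \frac{104}{3}$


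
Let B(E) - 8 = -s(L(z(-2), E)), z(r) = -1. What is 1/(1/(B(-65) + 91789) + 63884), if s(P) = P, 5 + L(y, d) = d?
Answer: 91867/5868831429 ≈ 1.5653e-5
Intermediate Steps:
L(y, d) = -5 + d
B(E) = 13 - E (B(E) = 8 - (-5 + E) = 8 + (5 - E) = 13 - E)
1/(1/(B(-65) + 91789) + 63884) = 1/(1/((13 - 1*(-65)) + 91789) + 63884) = 1/(1/((13 + 65) + 91789) + 63884) = 1/(1/(78 + 91789) + 63884) = 1/(1/91867 + 63884) = 1/(5868831429/91867) = 91867/5868831429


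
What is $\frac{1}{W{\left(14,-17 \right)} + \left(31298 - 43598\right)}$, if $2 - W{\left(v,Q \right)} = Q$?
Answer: $- \frac{1}{12281} \approx -8.1427 \cdot 10^{-5}$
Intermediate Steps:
$W{\left(v,Q \right)} = 2 - Q$
$\frac{1}{W{\left(14,-17 \right)} + \left(31298 - 43598\right)} = \frac{1}{\left(2 - -17\right) + \left(31298 - 43598\right)} = \frac{1}{\left(2 + 17\right) - 12300} = \frac{1}{19 - 12300} = \frac{1}{-12281} = - \frac{1}{12281}$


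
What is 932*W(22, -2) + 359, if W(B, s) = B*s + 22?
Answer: -20145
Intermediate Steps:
W(B, s) = 22 + B*s
932*W(22, -2) + 359 = 932*(22 + 22*(-2)) + 359 = 932*(22 - 44) + 359 = 932*(-22) + 359 = -20504 + 359 = -20145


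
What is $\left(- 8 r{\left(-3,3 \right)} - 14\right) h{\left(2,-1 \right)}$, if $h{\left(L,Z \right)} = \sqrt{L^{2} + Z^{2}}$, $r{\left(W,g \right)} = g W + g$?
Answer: $34 \sqrt{5} \approx 76.026$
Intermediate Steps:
$r{\left(W,g \right)} = g + W g$ ($r{\left(W,g \right)} = W g + g = g + W g$)
$\left(- 8 r{\left(-3,3 \right)} - 14\right) h{\left(2,-1 \right)} = \left(- 8 \cdot 3 \left(1 - 3\right) - 14\right) \sqrt{2^{2} + \left(-1\right)^{2}} = \left(- 8 \cdot 3 \left(-2\right) - 14\right) \sqrt{4 + 1} = \left(\left(-8\right) \left(-6\right) - 14\right) \sqrt{5} = \left(48 - 14\right) \sqrt{5} = 34 \sqrt{5}$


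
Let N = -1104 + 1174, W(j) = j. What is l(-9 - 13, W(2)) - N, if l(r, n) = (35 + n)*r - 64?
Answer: -948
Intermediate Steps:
l(r, n) = -64 + r*(35 + n) (l(r, n) = r*(35 + n) - 64 = -64 + r*(35 + n))
N = 70
l(-9 - 13, W(2)) - N = (-64 + 35*(-9 - 13) + 2*(-9 - 13)) - 1*70 = (-64 + 35*(-22) + 2*(-22)) - 70 = (-64 - 770 - 44) - 70 = -878 - 70 = -948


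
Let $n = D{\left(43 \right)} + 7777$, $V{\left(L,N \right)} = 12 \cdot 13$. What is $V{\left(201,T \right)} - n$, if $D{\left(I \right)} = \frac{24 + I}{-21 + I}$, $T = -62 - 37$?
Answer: $- \frac{167729}{22} \approx -7624.0$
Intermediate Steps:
$T = -99$
$V{\left(L,N \right)} = 156$
$D{\left(I \right)} = \frac{24 + I}{-21 + I}$
$n = \frac{171161}{22}$ ($n = \frac{24 + 43}{-21 + 43} + 7777 = \frac{1}{22} \cdot 67 + 7777 = \frac{67}{22} + 7777 = \frac{171161}{22} \approx 7780.0$)
$V{\left(201,T \right)} - n = 156 - \frac{171161}{22} = - \frac{167729}{22}$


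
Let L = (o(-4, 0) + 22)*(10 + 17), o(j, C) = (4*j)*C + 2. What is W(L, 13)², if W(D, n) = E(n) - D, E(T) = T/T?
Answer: 418609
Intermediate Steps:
o(j, C) = 2 + 4*C*j (o(j, C) = 4*C*j + 2 = 2 + 4*C*j)
E(T) = 1
L = 648 (L = ((2 + 4*0*(-4)) + 22)*(10 + 17) = ((2 + 0) + 22)*27 = (2 + 22)*27 = 24*27 = 648)
W(D, n) = 1 - D
W(L, 13)² = (1 - 1*648)² = (1 - 648)² = (-647)² = 418609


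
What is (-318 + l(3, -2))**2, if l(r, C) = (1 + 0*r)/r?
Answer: 908209/9 ≈ 1.0091e+5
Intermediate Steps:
l(r, C) = 1/r (l(r, C) = (1 + 0)/r = 1/r)
(-318 + l(3, -2))**2 = (-318 + 1/3)**2 = (-953/3)**2 = 908209/9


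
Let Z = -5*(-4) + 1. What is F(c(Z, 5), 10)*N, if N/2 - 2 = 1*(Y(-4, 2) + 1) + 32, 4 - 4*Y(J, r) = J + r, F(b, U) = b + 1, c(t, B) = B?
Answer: 438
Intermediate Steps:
Z = 21 (Z = 20 + 1 = 21)
F(b, U) = 1 + b
Y(J, r) = 1 - J/4 - r/4 (Y(J, r) = 1 - (J + r)/4 = 1 + (-J/4 - r/4) = 1 - J/4 - r/4)
N = 73 (N = 4 + 2*(1*((1 - ¼*(-4) - ¼*2) + 1) + 32) = 4 + 2*(1*((1 + 1 - ½) + 1) + 32) = 4 + 2*(1*(3/2 + 1) + 32) = 4 + 2*(1*(5/2) + 32) = 4 + 2*(5/2 + 32) = 4 + 2*(69/2) = 4 + 69 = 73)
F(c(Z, 5), 10)*N = (1 + 5)*73 = 6*73 = 438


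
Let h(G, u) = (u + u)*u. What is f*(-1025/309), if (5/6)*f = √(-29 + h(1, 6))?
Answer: -410*√43/103 ≈ -26.102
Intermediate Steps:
h(G, u) = 2*u² (h(G, u) = (2*u)*u = 2*u²)
f = 6*√43/5 (f = 6*√(-29 + 2*6²)/5 = 6*√(-29 + 2*36)/5 = 6*√(-29 + 72)/5 = 6*√43/5 ≈ 7.8689)
f*(-1025/309) = (6*√43/5)*(-1025/309) = -410*√43/103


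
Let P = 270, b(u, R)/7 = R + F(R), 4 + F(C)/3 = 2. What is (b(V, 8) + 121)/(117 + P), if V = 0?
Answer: 15/43 ≈ 0.34884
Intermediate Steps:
F(C) = -6 (F(C) = -12 + 3*2 = -12 + 6 = -6)
b(u, R) = -42 + 7*R (b(u, R) = 7*(R - 6) = 7*(-6 + R) = -42 + 7*R)
(b(V, 8) + 121)/(117 + P) = ((-42 + 7*8) + 121)/(117 + 270) = ((-42 + 56) + 121)/387 = (14 + 121)*(1/387) = 135*(1/387) = 15/43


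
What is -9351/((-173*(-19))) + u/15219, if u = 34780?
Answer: -1473211/2632887 ≈ -0.55954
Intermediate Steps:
-9351/((-173*(-19))) + u/15219 = -9351/((-173*(-19))) + 34780/15219 = -9351/3287 + 34780*(1/15219) = -9351*1/3287 + 34780/15219 = -9351/3287 + 34780/15219 = -1473211/2632887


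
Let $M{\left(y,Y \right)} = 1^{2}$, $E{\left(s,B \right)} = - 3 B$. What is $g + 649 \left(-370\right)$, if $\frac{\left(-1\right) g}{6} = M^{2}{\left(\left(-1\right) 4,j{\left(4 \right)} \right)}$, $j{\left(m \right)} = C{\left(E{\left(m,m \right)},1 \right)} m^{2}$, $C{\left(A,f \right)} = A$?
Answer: $-240136$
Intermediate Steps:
$j{\left(m \right)} = - 3 m^{3}$ ($j{\left(m \right)} = - 3 m m^{2} = - 3 m^{3}$)
$M{\left(y,Y \right)} = 1$
$g = -6$ ($g = - 6 \cdot 1^{2} = \left(-6\right) 1 = -6$)
$g + 649 \left(-370\right) = -6 + 649 \left(-370\right) = -6 - 240130 = -240136$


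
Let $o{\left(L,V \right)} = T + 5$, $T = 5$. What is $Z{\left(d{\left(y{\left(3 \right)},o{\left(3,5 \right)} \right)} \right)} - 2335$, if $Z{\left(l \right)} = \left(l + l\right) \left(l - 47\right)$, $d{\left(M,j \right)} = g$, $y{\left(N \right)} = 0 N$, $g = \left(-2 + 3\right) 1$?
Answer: $-2427$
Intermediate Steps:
$o{\left(L,V \right)} = 10$ ($o{\left(L,V \right)} = 5 + 5 = 10$)
$g = 1$ ($g = 1 \cdot 1 = 1$)
$y{\left(N \right)} = 0$
$d{\left(M,j \right)} = 1$
$Z{\left(l \right)} = 2 l \left(-47 + l\right)$
$Z{\left(d{\left(y{\left(3 \right)},o{\left(3,5 \right)} \right)} \right)} - 2335 = 2 \cdot 1 \left(-47 + 1\right) - 2335 = 2 \cdot 1 \left(-46\right) - 2335 = -92 - 2335 = -2427$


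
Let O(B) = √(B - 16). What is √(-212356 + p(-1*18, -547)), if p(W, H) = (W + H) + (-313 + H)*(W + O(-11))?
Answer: √(-197441 - 2580*I*√3) ≈ 5.028 - 444.37*I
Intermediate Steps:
O(B) = √(-16 + B)
p(W, H) = H + W + (-313 + H)*(W + 3*I*√3) (p(W, H) = (W + H) + (-313 + H)*(W + √(-16 - 11)) = (H + W) + (-313 + H)*(W + √(-27)) = (H + W) + (-313 + H)*(W + 3*I*√3) = H + W + (-313 + H)*(W + 3*I*√3))
√(-212356 + p(-1*18, -547)) = √(-212356 + (-547 - (-312)*18 - (-547)*18 - 939*I*√3 + 3*I*(-547)*√3)) = √(-212356 + (-547 - 312*(-18) - 547*(-18) - 939*I*√3 - 1641*I*√3)) = √(-212356 + (-547 + 5616 + 9846 - 939*I*√3 - 1641*I*√3)) = √(-212356 + (14915 - 2580*I*√3)) = √(-197441 - 2580*I*√3)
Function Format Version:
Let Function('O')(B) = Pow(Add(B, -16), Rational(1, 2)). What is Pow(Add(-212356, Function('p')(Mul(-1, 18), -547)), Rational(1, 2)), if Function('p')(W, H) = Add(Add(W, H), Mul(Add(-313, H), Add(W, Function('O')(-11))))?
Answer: Pow(Add(-197441, Mul(-2580, I, Pow(3, Rational(1, 2)))), Rational(1, 2)) ≈ Add(5.028, Mul(-444.37, I))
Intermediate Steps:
Function('O')(B) = Pow(Add(-16, B), Rational(1, 2))
Function('p')(W, H) = Add(H, W, Mul(Add(-313, H), Add(W, Mul(3, I, Pow(3, Rational(1, 2)))))) (Function('p')(W, H) = Add(Add(W, H), Mul(Add(-313, H), Add(W, Pow(Add(-16, -11), Rational(1, 2))))) = Add(Add(H, W), Mul(Add(-313, H), Add(W, Pow(-27, Rational(1, 2))))) = Add(Add(H, W), Mul(Add(-313, H), Add(W, Mul(3, I, Pow(3, Rational(1, 2)))))) = Add(H, W, Mul(Add(-313, H), Add(W, Mul(3, I, Pow(3, Rational(1, 2)))))))
Pow(Add(-212356, Function('p')(Mul(-1, 18), -547)), Rational(1, 2)) = Pow(Add(-212356, Add(-547, Mul(-312, Mul(-1, 18)), Mul(-547, Mul(-1, 18)), Mul(-939, I, Pow(3, Rational(1, 2))), Mul(3, I, -547, Pow(3, Rational(1, 2))))), Rational(1, 2)) = Pow(Add(-212356, Add(-547, Mul(-312, -18), Mul(-547, -18), Mul(-939, I, Pow(3, Rational(1, 2))), Mul(-1641, I, Pow(3, Rational(1, 2))))), Rational(1, 2)) = Pow(Add(-212356, Add(-547, 5616, 9846, Mul(-939, I, Pow(3, Rational(1, 2))), Mul(-1641, I, Pow(3, Rational(1, 2))))), Rational(1, 2)) = Pow(Add(-212356, Add(14915, Mul(-2580, I, Pow(3, Rational(1, 2))))), Rational(1, 2)) = Pow(Add(-197441, Mul(-2580, I, Pow(3, Rational(1, 2)))), Rational(1, 2))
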